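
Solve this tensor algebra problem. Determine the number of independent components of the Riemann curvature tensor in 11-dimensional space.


The Riemann tensor in d dimensions has d^2(d^2 - 1)/12 independent components.
d = 11, so d^2 = 121
d^2 - 1 = 120
d^2(d^2 - 1) = 121 * 120 = 14520
Divide by 12: 14520 / 12 = 1210

1210


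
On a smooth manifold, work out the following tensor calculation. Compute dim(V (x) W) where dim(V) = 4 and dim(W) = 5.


The dimension of a tensor product is the product of dimensions.
dim(V) = 4, dim(W) = 5
dim(V (x) W) = 4 * 5 = 20

20


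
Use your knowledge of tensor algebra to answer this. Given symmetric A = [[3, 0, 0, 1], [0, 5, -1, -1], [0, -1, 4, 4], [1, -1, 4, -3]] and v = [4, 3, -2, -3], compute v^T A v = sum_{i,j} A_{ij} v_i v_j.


First compute Av:
(Av)_1 = 3*4 + 0*3 + 0*-2 + 1*-3 = 9
(Av)_2 = 0*4 + 5*3 + -1*-2 + -1*-3 = 20
(Av)_3 = 0*4 + -1*3 + 4*-2 + 4*-3 = -23
(Av)_4 = 1*4 + -1*3 + 4*-2 + -3*-3 = 2
Av = [9, 20, -23, 2]
Then v^T (Av) = 4*9 + 3*20 + -2*-23 + -3*2
= 36 + 60 + 46 + -6 = 136

136


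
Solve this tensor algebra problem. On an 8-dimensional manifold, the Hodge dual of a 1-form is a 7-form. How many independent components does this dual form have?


The Hodge dual of a p-form on an n-dimensional manifold is an (n-p)-form.
n = 8, p = 1, so dual degree = 8 - 1 = 7
The number of components is C(n, n-p) = C(8, 7) = 8

8


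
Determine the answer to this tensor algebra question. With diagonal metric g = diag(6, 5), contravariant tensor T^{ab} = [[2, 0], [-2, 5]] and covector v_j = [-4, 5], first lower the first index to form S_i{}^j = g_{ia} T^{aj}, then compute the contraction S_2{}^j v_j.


Step 1: lower the first index. For a diagonal metric, g_{ia} T^{aj} = g_{ii} T^{ij} (no sum on i).
g_{22} = 5
S_2{}^1 = 5 * T^{21} = 5 * -2 = -10
S_2{}^2 = 5 * T^{22} = 5 * 5 = 25
Step 2: contract S_2{}^j with v_j.
S_2{}^1 * v_1 = -10 * -4 = 40
S_2{}^2 * v_2 = 25 * 5 = 125
Result = 40 + 125 = 165

165


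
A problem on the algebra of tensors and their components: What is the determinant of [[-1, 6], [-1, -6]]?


For a 2x2 matrix [[a, b], [c, d]], det = a*d - b*c.
a = -1, b = 6, c = -1, d = -6
a*d = -1 * -6 = 6
b*c = 6 * -1 = -6
det = 6 - -6 = 12

12


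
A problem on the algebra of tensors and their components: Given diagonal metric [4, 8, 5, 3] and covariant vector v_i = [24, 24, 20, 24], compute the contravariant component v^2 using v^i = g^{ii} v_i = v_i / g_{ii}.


To raise an index with a diagonal metric: v^i = v_i / g_{ii}.
For index 2: v_2 = 24, g_{22} = 8
v^2 = 24 / 8 = 3

3


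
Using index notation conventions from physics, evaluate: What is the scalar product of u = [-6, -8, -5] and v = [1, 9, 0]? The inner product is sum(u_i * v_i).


The inner product u . v = sum of u_i * v_i.
Term-by-term: -6 * 1, -8 * 9, -5 * 0
Products: -6, -72, 0
Sum = -6 + -72 + 0 = -78

-78


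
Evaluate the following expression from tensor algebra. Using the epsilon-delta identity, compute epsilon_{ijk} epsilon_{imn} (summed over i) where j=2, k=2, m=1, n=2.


Using the identity: epsilon_{ijk} epsilon_{imn} = delta_{jm} delta_{kn} - delta_{jn} delta_{km}.
delta_{21} = 0
delta_{22} = 1
delta_{22} = 1
delta_{21} = 0
Result = 0 * 1 - 1 * 0 = 0 - 0 = 0

0


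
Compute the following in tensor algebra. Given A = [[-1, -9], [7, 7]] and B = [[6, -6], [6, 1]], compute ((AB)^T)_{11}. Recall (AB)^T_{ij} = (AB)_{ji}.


(AB)^T_{ij} = (AB)_{ji} = sum_k A_{jk} B_{ki}.
For i=1, j=1 we need (AB)_{11}:
A_{11} * B_{11} = -1 * 6 = -6
A_{12} * B_{21} = -9 * 6 = -54
Sum = -6 + -54 = -60

-60


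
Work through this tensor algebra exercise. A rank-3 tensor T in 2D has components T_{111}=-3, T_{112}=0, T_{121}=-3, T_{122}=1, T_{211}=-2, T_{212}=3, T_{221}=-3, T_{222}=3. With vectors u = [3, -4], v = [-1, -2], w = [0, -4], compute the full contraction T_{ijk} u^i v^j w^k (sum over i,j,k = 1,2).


S = sum over i,j,k of T_{ijk} u_i v_j w_k. Expanding all 8 terms:
T_{111}*u_1*v_1*w_1 = -3*3*-1*0 = 0  (running total: 0)
T_{112}*u_1*v_1*w_2 = 0*3*-1*-4 = 0  (running total: 0)
T_{121}*u_1*v_2*w_1 = -3*3*-2*0 = 0  (running total: 0)
T_{122}*u_1*v_2*w_2 = 1*3*-2*-4 = 24  (running total: 24)
T_{211}*u_2*v_1*w_1 = -2*-4*-1*0 = 0  (running total: 24)
T_{212}*u_2*v_1*w_2 = 3*-4*-1*-4 = -48  (running total: -24)
T_{221}*u_2*v_2*w_1 = -3*-4*-2*0 = 0  (running total: -24)
T_{222}*u_2*v_2*w_2 = 3*-4*-2*-4 = -96  (running total: -120)
S = -120

-120


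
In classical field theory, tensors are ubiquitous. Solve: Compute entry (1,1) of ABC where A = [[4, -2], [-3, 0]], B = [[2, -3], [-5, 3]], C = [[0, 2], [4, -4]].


(ABC)_{11} = sum_m (AB)_{1m} C_{m1}. First compute row 1 of AB.
(AB)_{11} = 4*2 + -2*-5 = 18
(AB)_{12} = 4*-3 + -2*3 = -18
Now contract with column 1 of C:
(AB)_{11} * C_{11} = 18 * 0 = 0
(AB)_{12} * C_{21} = -18 * 4 = -72
(ABC)_{11} = 0 + -72 = -72

-72


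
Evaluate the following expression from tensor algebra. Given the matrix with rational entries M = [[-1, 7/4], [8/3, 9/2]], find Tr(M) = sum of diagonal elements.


The trace is the sum of diagonal entries.
Diagonal: M[1,1] = -1, M[2,2] = 9/2
Tr(M) = -1 + 9/2
Computing step by step:
After adding M[1,1]: -1
After adding M[2,2]: 7/2
Tr(M) = 7/2

7/2


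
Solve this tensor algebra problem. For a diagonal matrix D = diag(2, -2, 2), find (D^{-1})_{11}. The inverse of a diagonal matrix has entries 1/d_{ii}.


For a diagonal matrix, the inverse has entries (D^{-1})_{ii} = 1/d_{ii}.
The diagonal entries are: d_{11} = 2, d_{22} = -2, d_{33} = 2
We need (D^{-1})_{11} = 1/d_{11} = 1/2 = 1/2

1/2


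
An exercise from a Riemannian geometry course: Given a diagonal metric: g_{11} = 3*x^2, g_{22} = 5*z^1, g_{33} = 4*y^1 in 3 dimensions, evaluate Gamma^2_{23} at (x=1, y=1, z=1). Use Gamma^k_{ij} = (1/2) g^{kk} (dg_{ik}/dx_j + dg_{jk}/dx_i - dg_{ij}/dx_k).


For a diagonal metric, Gamma^k_{ij} = (1/2) g^{kk} (dg_{ik}/dx_j + dg_{jk}/dx_i - dg_{ij}/dx_k).
The metric is diagonal, so g_{ab} = 0 for a != b.
At the given point: g_{11} = 3, g_{22} = 5, g_{33} = 4
g^{22} = 1/5
dg_{22}/dx_3 = dg_{22}/dx_3 = 5
dg_{32}/dx_2 = 0 (off-diagonal)
dg_{23}/dx_2 = 0 (off-diagonal)
Numerator = 5 + 0 - 0 = 5
Gamma^2_{23} = 5 / (2 * 5) = 1/2

1/2


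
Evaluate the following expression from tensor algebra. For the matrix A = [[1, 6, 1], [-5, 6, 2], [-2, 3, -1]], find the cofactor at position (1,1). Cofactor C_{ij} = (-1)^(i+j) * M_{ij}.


To find cofactor C_{11}, delete row 1 and column 1.
The resulting 2x2 submatrix is: [[6, 2], [3, -1]]
Minor M_{11} = 6*-1 - 2*3
  = -6 - 6 = -12
Sign = (-1)^(1+1) = (-1)^2 = 1
Cofactor C_{11} = 1 * -12 = -12

-12


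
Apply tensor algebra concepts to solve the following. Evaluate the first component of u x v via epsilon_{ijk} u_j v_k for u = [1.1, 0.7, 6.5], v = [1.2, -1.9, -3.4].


(u x v)_1 = sum_{j,k} epsilon_{1jk} u_j v_k. Only permutations of (1,2,3) contribute; the two non-zero terms are:
eps_{123} u_2 v_3 = 1 * 0.7 * -3.4 = -2.38
eps_{132} u_3 v_2 = -1 * 6.5 * -1.9 = 12.35
(u x v)_1 = 9.97

9.97


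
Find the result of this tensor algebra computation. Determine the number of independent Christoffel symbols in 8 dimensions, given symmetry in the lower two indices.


Christoffel symbols Gamma^k_{ij} are symmetric in i,j, so there are d * d(d+1)/2 independent symbols.
d = 8
d(d+1)/2 = 8 * 9 / 2 = 36
Total = 8 * 36 = 288

288


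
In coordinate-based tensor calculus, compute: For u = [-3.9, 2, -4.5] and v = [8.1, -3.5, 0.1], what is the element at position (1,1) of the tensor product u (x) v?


The outer product entry T_{ij} = u_i * v_j.
We need i=1, j=1.
u_1 = -3.9, v_1 = 8.1
T_{1,1} = -3.9 * 8.1 = -31.59

-31.59


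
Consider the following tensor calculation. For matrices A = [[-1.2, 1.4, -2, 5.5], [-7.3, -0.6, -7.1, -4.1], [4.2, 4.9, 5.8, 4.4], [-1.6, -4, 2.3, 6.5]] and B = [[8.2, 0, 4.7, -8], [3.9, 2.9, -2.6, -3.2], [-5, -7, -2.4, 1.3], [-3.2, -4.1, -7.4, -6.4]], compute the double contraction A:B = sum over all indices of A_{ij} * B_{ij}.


A:B = sum over all i,j of A_{ij} * B_{ij}.
Row 1: -1.2*8.2=-9.84, 1.4*0=0, -2*4.7=-9.4, 5.5*-8=-44 => row sum = -63.24
Row 2: -7.3*3.9=-28.47, -0.6*2.9=-1.74, -7.1*-2.6=18.46, -4.1*-3.2=13.12 => row sum = 1.37
Row 3: 4.2*-5=-21, 4.9*-7=-34.3, 5.8*-2.4=-13.92, 4.4*1.3=5.72 => row sum = -63.5
Row 4: -1.6*-3.2=5.12, -4*-4.1=16.4, 2.3*-7.4=-17.02, 6.5*-6.4=-41.6 => row sum = -37.1
Total = -63.24 + 1.37 + -63.5 + -37.1 = -162.47

-162.47


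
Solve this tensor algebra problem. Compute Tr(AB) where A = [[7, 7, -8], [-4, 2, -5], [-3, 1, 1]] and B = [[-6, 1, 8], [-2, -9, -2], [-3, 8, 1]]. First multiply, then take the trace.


Tr(AB) = sum_i (AB)_{ii} where (AB)_{ii} = sum_k A_{ik} B_{ki}.
(AB)_{11} = 7*-6 + 7*-2 + -8*-3 = -32
(AB)_{22} = -4*1 + 2*-9 + -5*8 = -62
(AB)_{33} = -3*8 + 1*-2 + 1*1 = -25
Tr(AB) = -32 + -62 + -25 = -119

-119


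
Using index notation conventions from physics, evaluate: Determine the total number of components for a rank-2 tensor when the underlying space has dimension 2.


The number of components of a rank-r tensor in d dimensions is d^r.
Here d = 2 and r = 2.
2^2 = 4

4


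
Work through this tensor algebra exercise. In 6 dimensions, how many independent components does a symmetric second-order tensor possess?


A symmetric rank-2 tensor in d dimensions has d(d+1)/2 independent components.
d = 6
d(d+1)/2 = 6 * 7 / 2 = 42 / 2 = 21

21


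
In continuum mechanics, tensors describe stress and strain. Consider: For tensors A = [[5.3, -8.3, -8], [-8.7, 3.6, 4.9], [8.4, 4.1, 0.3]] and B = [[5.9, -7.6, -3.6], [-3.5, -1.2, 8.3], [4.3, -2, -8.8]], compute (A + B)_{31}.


Tensor addition is component-wise: (A + B)_{ij} = A_{ij} + B_{ij}.
A_{31} = 8.4
B_{31} = 4.3
(A + B)_{31} = 8.4 + 4.3 = 12.7

12.7


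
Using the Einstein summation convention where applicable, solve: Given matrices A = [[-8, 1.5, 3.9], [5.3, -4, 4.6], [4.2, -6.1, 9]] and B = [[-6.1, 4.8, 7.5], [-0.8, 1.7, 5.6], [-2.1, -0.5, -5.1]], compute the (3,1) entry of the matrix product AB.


(AB)_{ij} = sum_k A_{ik} B_{kj}.
For i=3, j=1:
A_{31} * B_{11} = 4.2 * -6.1 = -25.62
A_{32} * B_{21} = -6.1 * -0.8 = 4.88
A_{33} * B_{31} = 9 * -2.1 = -18.9
Sum = -25.62 + 4.88 + -18.9 = -39.64

-39.64


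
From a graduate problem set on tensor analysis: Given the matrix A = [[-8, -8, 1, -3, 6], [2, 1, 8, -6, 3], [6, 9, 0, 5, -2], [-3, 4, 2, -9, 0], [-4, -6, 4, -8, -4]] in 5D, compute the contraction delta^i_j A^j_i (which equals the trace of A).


The contraction (trace) of a rank-2 tensor is the sum of its diagonal elements.
Diagonal entries: A[1,1] = -8, A[2,2] = 1, A[3,3] = 0, A[4,4] = -9, A[5,5] = -4
Tr(A) = -8 + 1 + 0 + -9 + -4 = -20

-20


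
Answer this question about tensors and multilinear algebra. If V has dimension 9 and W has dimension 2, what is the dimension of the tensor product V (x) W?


The dimension of a tensor product is the product of dimensions.
dim(V) = 9, dim(W) = 2
dim(V (x) W) = 9 * 2 = 18

18


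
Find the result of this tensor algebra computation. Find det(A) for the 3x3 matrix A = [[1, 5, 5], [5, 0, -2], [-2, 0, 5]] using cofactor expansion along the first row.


Expanding along the first row, det(A) = a11*M_11 - a12*M_12 + a13*M_13, where M_1j is the (1,j) minor.
Minor M_11 = 0*5 - -2*0 = 0
Minor M_12 = 5*5 - -2*-2 = 21
Minor M_13 = 5*0 - 0*-2 = 0
det = 1*(0) - 5*(21) + 5*(0)
    = 0 - 105 + 0
    = -105

-105


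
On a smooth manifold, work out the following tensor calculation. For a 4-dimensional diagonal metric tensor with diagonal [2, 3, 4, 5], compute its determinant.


For a diagonal metric, the determinant is the product of diagonal entries.
Diagonal entries: 2, 3, 4, 5
det(g) = 2 * 3 * 4 * 5 = 120

120


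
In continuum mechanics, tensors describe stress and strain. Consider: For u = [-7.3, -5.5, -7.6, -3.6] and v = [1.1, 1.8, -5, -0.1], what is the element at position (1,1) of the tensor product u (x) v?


The outer product entry T_{ij} = u_i * v_j.
We need i=1, j=1.
u_1 = -7.3, v_1 = 1.1
T_{1,1} = -7.3 * 1.1 = -8.03

-8.03


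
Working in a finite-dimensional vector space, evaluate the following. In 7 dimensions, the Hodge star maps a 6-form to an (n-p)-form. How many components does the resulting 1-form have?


The Hodge dual of a p-form on an n-dimensional manifold is an (n-p)-form.
n = 7, p = 6, so dual degree = 7 - 6 = 1
The number of components is C(n, n-p) = C(7, 1) = 7

7


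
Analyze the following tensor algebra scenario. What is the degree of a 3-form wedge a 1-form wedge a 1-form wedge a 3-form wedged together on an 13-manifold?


The degree of a wedge product is the sum of the degrees of the individual forms.
Degrees: 3, 1, 1, 3
Total degree = 3 + 1 + 1 + 3 = 8

8


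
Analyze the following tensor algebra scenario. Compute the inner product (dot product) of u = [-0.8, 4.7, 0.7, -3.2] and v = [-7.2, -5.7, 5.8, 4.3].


The inner product u . v = sum of u_i * v_i.
Term-by-term: -0.8 * -7.2, 4.7 * -5.7, 0.7 * 5.8, -3.2 * 4.3
Products: 5.76, -26.79, 4.06, -13.76
Sum = 5.76 + -26.79 + 4.06 + -13.76 = -30.73

-30.73


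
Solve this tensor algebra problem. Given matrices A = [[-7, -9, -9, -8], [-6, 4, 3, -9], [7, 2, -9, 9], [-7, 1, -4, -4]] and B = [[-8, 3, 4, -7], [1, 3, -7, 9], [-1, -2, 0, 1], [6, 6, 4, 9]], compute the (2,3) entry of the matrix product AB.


(AB)_{ij} = sum_k A_{ik} B_{kj}.
For i=2, j=3:
A_{21} * B_{13} = -6 * 4 = -24
A_{22} * B_{23} = 4 * -7 = -28
A_{23} * B_{33} = 3 * 0 = 0
A_{24} * B_{43} = -9 * 4 = -36
Sum = -24 + -28 + 0 + -36 = -88

-88


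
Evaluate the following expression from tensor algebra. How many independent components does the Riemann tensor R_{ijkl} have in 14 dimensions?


The Riemann tensor in d dimensions has d^2(d^2 - 1)/12 independent components.
d = 14, so d^2 = 196
d^2 - 1 = 195
d^2(d^2 - 1) = 196 * 195 = 38220
Divide by 12: 38220 / 12 = 3185

3185


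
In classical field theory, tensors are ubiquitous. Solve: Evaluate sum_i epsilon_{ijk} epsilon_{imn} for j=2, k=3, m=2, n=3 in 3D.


Using the identity: epsilon_{ijk} epsilon_{imn} = delta_{jm} delta_{kn} - delta_{jn} delta_{km}.
delta_{22} = 1
delta_{33} = 1
delta_{23} = 0
delta_{32} = 0
Result = 1 * 1 - 0 * 0 = 1 - 0 = 1

1


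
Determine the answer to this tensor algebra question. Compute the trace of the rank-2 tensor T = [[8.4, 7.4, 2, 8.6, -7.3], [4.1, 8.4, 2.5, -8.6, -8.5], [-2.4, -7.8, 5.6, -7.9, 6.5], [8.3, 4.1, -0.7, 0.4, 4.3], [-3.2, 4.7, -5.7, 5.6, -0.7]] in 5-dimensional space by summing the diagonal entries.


The contraction (trace) of a rank-2 tensor is the sum of its diagonal elements.
Diagonal entries: A[1,1] = 8.4, A[2,2] = 8.4, A[3,3] = 5.6, A[4,4] = 0.4, A[5,5] = -0.7
Tr(A) = 8.4 + 8.4 + 5.6 + 0.4 + -0.7 = 22.1

22.1


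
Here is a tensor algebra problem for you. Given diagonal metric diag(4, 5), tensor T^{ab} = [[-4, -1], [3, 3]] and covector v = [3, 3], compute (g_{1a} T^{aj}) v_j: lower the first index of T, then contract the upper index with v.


Step 1: lower the first index. For a diagonal metric, g_{ia} T^{aj} = g_{ii} T^{ij} (no sum on i).
g_{11} = 4
S_1{}^1 = 4 * T^{11} = 4 * -4 = -16
S_1{}^2 = 4 * T^{12} = 4 * -1 = -4
Step 2: contract S_1{}^j with v_j.
S_1{}^1 * v_1 = -16 * 3 = -48
S_1{}^2 * v_2 = -4 * 3 = -12
Result = -48 + -12 = -60

-60


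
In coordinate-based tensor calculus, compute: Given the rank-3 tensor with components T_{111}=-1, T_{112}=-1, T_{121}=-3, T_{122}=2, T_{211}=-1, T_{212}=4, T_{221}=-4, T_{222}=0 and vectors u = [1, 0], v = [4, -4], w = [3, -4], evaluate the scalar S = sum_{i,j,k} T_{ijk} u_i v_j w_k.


S = sum over i,j,k of T_{ijk} u_i v_j w_k. Expanding all 8 terms:
T_{111}*u_1*v_1*w_1 = -1*1*4*3 = -12  (running total: -12)
T_{112}*u_1*v_1*w_2 = -1*1*4*-4 = 16  (running total: 4)
T_{121}*u_1*v_2*w_1 = -3*1*-4*3 = 36  (running total: 40)
T_{122}*u_1*v_2*w_2 = 2*1*-4*-4 = 32  (running total: 72)
T_{211}*u_2*v_1*w_1 = -1*0*4*3 = 0  (running total: 72)
T_{212}*u_2*v_1*w_2 = 4*0*4*-4 = 0  (running total: 72)
T_{221}*u_2*v_2*w_1 = -4*0*-4*3 = 0  (running total: 72)
T_{222}*u_2*v_2*w_2 = 0*0*-4*-4 = 0  (running total: 72)
S = 72

72


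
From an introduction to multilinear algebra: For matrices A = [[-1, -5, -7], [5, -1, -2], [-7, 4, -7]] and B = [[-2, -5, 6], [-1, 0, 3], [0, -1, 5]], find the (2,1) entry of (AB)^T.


(AB)^T_{ij} = (AB)_{ji} = sum_k A_{jk} B_{ki}.
For i=2, j=1 we need (AB)_{12}:
A_{11} * B_{12} = -1 * -5 = 5
A_{12} * B_{22} = -5 * 0 = 0
A_{13} * B_{32} = -7 * -1 = 7
Sum = 5 + 0 + 7 = 12

12


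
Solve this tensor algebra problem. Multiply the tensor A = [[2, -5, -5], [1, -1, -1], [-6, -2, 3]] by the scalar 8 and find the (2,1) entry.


Scalar multiplication: (cA)_{ij} = c * A_{ij}.
c = 8
A_{21} = 1
(cA)_{21} = 8 * 1 = 8

8


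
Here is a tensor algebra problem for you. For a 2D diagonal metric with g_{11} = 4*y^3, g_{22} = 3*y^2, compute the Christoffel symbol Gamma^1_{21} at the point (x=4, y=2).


For a diagonal metric, Gamma^k_{ij} = (1/2) g^{kk} (dg_{ik}/dx_j + dg_{jk}/dx_i - dg_{ij}/dx_k).
The metric is diagonal, so g_{ab} = 0 for a != b.
At the given point: g_{11} = 32, g_{22} = 12
g^{11} = 1/32
dg_{21}/dx_1 = 0 (off-diagonal)
dg_{11}/dx_2 = dg_{11}/dx_2 = 48
dg_{21}/dx_1 = 0 (off-diagonal)
Numerator = 0 + 48 - 0 = 48
Gamma^1_{21} = 48 / (2 * 32) = 3/4

3/4


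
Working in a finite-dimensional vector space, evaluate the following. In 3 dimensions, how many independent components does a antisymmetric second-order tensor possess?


A antisymmetric rank-2 tensor in d dimensions has d(d-1)/2 independent components.
d = 3
d(d-1)/2 = 3 * 2 / 2 = 6 / 2 = 3

3


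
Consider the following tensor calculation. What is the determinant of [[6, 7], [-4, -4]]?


For a 2x2 matrix [[a, b], [c, d]], det = a*d - b*c.
a = 6, b = 7, c = -4, d = -4
a*d = 6 * -4 = -24
b*c = 7 * -4 = -28
det = -24 - -28 = 4

4


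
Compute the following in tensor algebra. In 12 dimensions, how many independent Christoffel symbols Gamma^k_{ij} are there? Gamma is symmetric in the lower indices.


Christoffel symbols Gamma^k_{ij} are symmetric in i,j, so there are d * d(d+1)/2 independent symbols.
d = 12
d(d+1)/2 = 12 * 13 / 2 = 78
Total = 12 * 78 = 936

936


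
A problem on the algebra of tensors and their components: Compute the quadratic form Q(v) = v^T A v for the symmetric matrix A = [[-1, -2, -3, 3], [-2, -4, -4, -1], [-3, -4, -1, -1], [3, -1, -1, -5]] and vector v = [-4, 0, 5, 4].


First compute Av:
(Av)_1 = -1*-4 + -2*0 + -3*5 + 3*4 = 1
(Av)_2 = -2*-4 + -4*0 + -4*5 + -1*4 = -16
(Av)_3 = -3*-4 + -4*0 + -1*5 + -1*4 = 3
(Av)_4 = 3*-4 + -1*0 + -1*5 + -5*4 = -37
Av = [1, -16, 3, -37]
Then v^T (Av) = -4*1 + 0*-16 + 5*3 + 4*-37
= -4 + 0 + 15 + -148 = -137

-137


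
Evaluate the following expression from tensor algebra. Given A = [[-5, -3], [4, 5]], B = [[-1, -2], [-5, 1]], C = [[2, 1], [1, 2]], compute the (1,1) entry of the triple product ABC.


(ABC)_{11} = sum_m (AB)_{1m} C_{m1}. First compute row 1 of AB.
(AB)_{11} = -5*-1 + -3*-5 = 20
(AB)_{12} = -5*-2 + -3*1 = 7
Now contract with column 1 of C:
(AB)_{11} * C_{11} = 20 * 2 = 40
(AB)_{12} * C_{21} = 7 * 1 = 7
(ABC)_{11} = 40 + 7 = 47

47


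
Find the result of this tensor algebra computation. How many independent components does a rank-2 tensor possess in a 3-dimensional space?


The number of components of a rank-r tensor in d dimensions is d^r.
Here d = 3 and r = 2.
3^2 = 9

9


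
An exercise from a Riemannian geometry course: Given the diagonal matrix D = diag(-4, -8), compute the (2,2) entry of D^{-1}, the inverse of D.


For a diagonal matrix, the inverse has entries (D^{-1})_{ii} = 1/d_{ii}.
The diagonal entries are: d_{11} = -4, d_{22} = -8
We need (D^{-1})_{22} = 1/d_{22} = 1/-8 = -1/8

-1/8


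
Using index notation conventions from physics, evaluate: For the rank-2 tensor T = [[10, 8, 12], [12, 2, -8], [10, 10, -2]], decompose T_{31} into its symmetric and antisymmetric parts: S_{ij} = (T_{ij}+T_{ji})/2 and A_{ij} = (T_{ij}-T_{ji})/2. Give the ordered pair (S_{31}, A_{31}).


T_{31} = 10
T_{13} = 12
S_{31} = (10 + 12)/2 = 22/2 = 11
A_{31} = (10 - 12)/2 = -2/2 = -1
Check: S + A = 11 + -1 = 10 = T_{31}.

(11, -1)


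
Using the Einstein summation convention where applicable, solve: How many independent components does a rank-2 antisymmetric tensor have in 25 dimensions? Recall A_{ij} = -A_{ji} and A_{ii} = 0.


An antisymmetric rank-2 tensor satisfies A_{ij} = -A_{ji}, so diagonal entries are zero.
The independent components are the upper-triangular entries: C(n, 2) = n(n-1)/2.
n = 25
C(25, 2) = 25 * 24 / 2 = 600 / 2 = 300

300


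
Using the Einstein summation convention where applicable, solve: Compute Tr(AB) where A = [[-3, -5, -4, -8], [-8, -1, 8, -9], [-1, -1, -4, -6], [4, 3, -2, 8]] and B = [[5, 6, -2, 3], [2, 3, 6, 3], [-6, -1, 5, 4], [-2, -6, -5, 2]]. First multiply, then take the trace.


Tr(AB) = sum_i (AB)_{ii} where (AB)_{ii} = sum_k A_{ik} B_{ki}.
(AB)_{11} = -3*5 + -5*2 + -4*-6 + -8*-2 = 15
(AB)_{22} = -8*6 + -1*3 + 8*-1 + -9*-6 = -5
(AB)_{33} = -1*-2 + -1*6 + -4*5 + -6*-5 = 6
(AB)_{44} = 4*3 + 3*3 + -2*4 + 8*2 = 29
Tr(AB) = 15 + -5 + 6 + 29 = 45

45


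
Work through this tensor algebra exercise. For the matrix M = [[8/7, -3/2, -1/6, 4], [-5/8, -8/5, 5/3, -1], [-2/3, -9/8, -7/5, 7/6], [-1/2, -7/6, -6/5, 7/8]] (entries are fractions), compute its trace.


The trace is the sum of diagonal entries.
Diagonal: M[1,1] = 8/7, M[2,2] = -8/5, M[3,3] = -7/5, M[4,4] = 7/8
Tr(M) = 8/7 + -8/5 + -7/5 + 7/8
Computing step by step:
After adding M[1,1]: 8/7
After adding M[2,2]: -16/35
After adding M[3,3]: -13/7
After adding M[4,4]: -55/56
Tr(M) = -55/56

-55/56


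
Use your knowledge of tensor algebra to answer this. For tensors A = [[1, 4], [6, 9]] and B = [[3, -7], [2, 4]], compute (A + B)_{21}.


Tensor addition is component-wise: (A + B)_{ij} = A_{ij} + B_{ij}.
A_{21} = 6
B_{21} = 2
(A + B)_{21} = 6 + 2 = 8

8


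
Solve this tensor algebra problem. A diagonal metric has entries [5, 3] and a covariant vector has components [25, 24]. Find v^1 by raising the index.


To raise an index with a diagonal metric: v^i = v_i / g_{ii}.
For index 1: v_1 = 25, g_{11} = 5
v^1 = 25 / 5 = 5

5


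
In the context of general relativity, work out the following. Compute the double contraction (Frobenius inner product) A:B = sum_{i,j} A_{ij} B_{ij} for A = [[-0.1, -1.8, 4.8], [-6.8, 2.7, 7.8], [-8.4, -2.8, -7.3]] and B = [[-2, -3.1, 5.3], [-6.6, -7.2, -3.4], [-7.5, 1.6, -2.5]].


A:B = sum over all i,j of A_{ij} * B_{ij}.
Row 1: -0.1*-2=0.2, -1.8*-3.1=5.58, 4.8*5.3=25.44 => row sum = 31.22
Row 2: -6.8*-6.6=44.88, 2.7*-7.2=-19.44, 7.8*-3.4=-26.52 => row sum = -1.08
Row 3: -8.4*-7.5=63, -2.8*1.6=-4.48, -7.3*-2.5=18.25 => row sum = 76.77
Total = 31.22 + -1.08 + 76.77 = 106.91

106.91


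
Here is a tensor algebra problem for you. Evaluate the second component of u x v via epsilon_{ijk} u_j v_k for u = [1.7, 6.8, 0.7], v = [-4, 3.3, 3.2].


(u x v)_2 = sum_{j,k} epsilon_{2jk} u_j v_k. Only permutations of (1,2,3) contribute; the two non-zero terms are:
eps_{213} u_1 v_3 = -1 * 1.7 * 3.2 = -5.44
eps_{231} u_3 v_1 = 1 * 0.7 * -4 = -2.8
(u x v)_2 = -8.24

-8.24


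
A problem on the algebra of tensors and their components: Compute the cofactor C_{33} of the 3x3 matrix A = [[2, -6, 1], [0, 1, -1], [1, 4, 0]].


To find cofactor C_{33}, delete row 3 and column 3.
The resulting 2x2 submatrix is: [[2, -6], [0, 1]]
Minor M_{33} = 2*1 - -6*0
  = 2 - 0 = 2
Sign = (-1)^(3+3) = (-1)^6 = 1
Cofactor C_{33} = 1 * 2 = 2

2


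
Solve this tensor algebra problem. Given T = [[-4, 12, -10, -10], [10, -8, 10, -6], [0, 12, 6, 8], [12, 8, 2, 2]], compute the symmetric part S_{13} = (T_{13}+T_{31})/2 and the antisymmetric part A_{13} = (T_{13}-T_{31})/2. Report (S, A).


T_{13} = -10
T_{31} = 0
S_{13} = (-10 + 0)/2 = -10/2 = -5
A_{13} = (-10 - 0)/2 = -10/2 = -5
Check: S + A = -5 + -5 = -10 = T_{13}.

(-5, -5)


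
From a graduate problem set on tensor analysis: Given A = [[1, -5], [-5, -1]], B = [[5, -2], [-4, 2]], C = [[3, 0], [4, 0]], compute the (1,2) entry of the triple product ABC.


(ABC)_{12} = sum_m (AB)_{1m} C_{m2}. First compute row 1 of AB.
(AB)_{11} = 1*5 + -5*-4 = 25
(AB)_{12} = 1*-2 + -5*2 = -12
Now contract with column 2 of C:
(AB)_{11} * C_{12} = 25 * 0 = 0
(AB)_{12} * C_{22} = -12 * 0 = 0
(ABC)_{12} = 0 + 0 = 0

0


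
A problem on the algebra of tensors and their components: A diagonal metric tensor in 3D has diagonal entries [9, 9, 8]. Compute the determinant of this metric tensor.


For a diagonal metric, the determinant is the product of diagonal entries.
Diagonal entries: 9, 9, 8
det(g) = 9 * 9 * 8 = 648

648


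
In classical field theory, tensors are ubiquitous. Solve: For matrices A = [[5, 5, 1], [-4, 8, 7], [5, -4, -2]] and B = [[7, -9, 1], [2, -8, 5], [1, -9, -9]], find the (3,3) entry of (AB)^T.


(AB)^T_{ij} = (AB)_{ji} = sum_k A_{jk} B_{ki}.
For i=3, j=3 we need (AB)_{33}:
A_{31} * B_{13} = 5 * 1 = 5
A_{32} * B_{23} = -4 * 5 = -20
A_{33} * B_{33} = -2 * -9 = 18
Sum = 5 + -20 + 18 = 3

3


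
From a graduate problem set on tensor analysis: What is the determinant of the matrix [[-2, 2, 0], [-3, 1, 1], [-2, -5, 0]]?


Expanding along the first row, det(A) = a11*M_11 - a12*M_12 + a13*M_13, where M_1j is the (1,j) minor.
Minor M_11 = 1*0 - 1*-5 = 5
Minor M_12 = -3*0 - 1*-2 = 2
Minor M_13 = -3*-5 - 1*-2 = 17
det = -2*(5) - 2*(2) + 0*(17)
    = -10 - 4 + 0
    = -14

-14


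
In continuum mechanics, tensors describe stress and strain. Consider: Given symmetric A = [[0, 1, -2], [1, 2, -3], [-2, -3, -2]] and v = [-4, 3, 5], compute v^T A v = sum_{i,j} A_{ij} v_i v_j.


First compute Av:
(Av)_1 = 0*-4 + 1*3 + -2*5 = -7
(Av)_2 = 1*-4 + 2*3 + -3*5 = -13
(Av)_3 = -2*-4 + -3*3 + -2*5 = -11
Av = [-7, -13, -11]
Then v^T (Av) = -4*-7 + 3*-13 + 5*-11
= 28 + -39 + -55 = -66

-66


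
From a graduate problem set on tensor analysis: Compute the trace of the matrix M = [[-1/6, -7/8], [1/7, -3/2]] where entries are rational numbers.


The trace is the sum of diagonal entries.
Diagonal: M[1,1] = -1/6, M[2,2] = -3/2
Tr(M) = -1/6 + -3/2
Computing step by step:
After adding M[1,1]: -1/6
After adding M[2,2]: -5/3
Tr(M) = -5/3

-5/3


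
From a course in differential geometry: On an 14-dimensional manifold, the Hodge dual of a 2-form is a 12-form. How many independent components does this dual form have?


The Hodge dual of a p-form on an n-dimensional manifold is an (n-p)-form.
n = 14, p = 2, so dual degree = 14 - 2 = 12
The number of components is C(n, n-p) = C(14, 12) = 91

91


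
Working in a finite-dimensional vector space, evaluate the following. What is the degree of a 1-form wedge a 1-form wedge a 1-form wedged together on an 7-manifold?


The degree of a wedge product is the sum of the degrees of the individual forms.
Degrees: 1, 1, 1
Total degree = 1 + 1 + 1 = 3

3


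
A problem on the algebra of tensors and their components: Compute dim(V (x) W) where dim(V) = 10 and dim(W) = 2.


The dimension of a tensor product is the product of dimensions.
dim(V) = 10, dim(W) = 2
dim(V (x) W) = 10 * 2 = 20

20


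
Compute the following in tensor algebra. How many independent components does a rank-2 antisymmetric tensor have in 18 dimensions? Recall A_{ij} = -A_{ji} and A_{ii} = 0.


An antisymmetric rank-2 tensor satisfies A_{ij} = -A_{ji}, so diagonal entries are zero.
The independent components are the upper-triangular entries: C(n, 2) = n(n-1)/2.
n = 18
C(18, 2) = 18 * 17 / 2 = 306 / 2 = 153

153


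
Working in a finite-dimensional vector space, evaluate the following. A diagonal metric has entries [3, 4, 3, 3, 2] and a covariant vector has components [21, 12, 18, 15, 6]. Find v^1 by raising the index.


To raise an index with a diagonal metric: v^i = v_i / g_{ii}.
For index 1: v_1 = 21, g_{11} = 3
v^1 = 21 / 3 = 7

7


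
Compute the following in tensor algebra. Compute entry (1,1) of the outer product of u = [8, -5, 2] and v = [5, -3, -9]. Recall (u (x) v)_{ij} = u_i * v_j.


The outer product entry T_{ij} = u_i * v_j.
We need i=1, j=1.
u_1 = 8, v_1 = 5
T_{1,1} = 8 * 5 = 40

40


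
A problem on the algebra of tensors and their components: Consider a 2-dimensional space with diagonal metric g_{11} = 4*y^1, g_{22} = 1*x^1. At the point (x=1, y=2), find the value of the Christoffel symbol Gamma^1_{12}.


For a diagonal metric, Gamma^k_{ij} = (1/2) g^{kk} (dg_{ik}/dx_j + dg_{jk}/dx_i - dg_{ij}/dx_k).
The metric is diagonal, so g_{ab} = 0 for a != b.
At the given point: g_{11} = 8, g_{22} = 1
g^{11} = 1/8
dg_{11}/dx_2 = dg_{11}/dx_2 = 4
dg_{21}/dx_1 = 0 (off-diagonal)
dg_{12}/dx_1 = 0 (off-diagonal)
Numerator = 4 + 0 - 0 = 4
Gamma^1_{12} = 4 / (2 * 8) = 1/4

1/4


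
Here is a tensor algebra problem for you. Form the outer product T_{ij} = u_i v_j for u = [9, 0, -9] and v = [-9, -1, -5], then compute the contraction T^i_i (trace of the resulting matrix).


The outer product gives T_{ij} = u_i v_j.
The trace (contraction) is Tr(T) = sum_i T_{ii} = sum_i u_i v_i.
Diagonal entries:
T_{11} = u_1 * v_1 = 9 * -9 = -81
T_{22} = u_2 * v_2 = 0 * -1 = 0
T_{33} = u_3 * v_3 = -9 * -5 = 45
Tr(T) = -81 + 0 + 45 = -36

-36


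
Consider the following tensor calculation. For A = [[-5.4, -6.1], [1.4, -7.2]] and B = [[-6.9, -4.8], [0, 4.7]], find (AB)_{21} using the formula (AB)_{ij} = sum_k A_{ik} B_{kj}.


(AB)_{ij} = sum_k A_{ik} B_{kj}.
For i=2, j=1:
A_{21} * B_{11} = 1.4 * -6.9 = -9.66
A_{22} * B_{21} = -7.2 * 0 = 0
Sum = -9.66 + 0 = -9.66

-9.66


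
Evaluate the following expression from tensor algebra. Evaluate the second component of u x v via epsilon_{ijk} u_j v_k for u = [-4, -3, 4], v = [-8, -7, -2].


(u x v)_2 = sum_{j,k} epsilon_{2jk} u_j v_k. Only permutations of (1,2,3) contribute; the two non-zero terms are:
eps_{213} u_1 v_3 = -1 * -4 * -2 = -8
eps_{231} u_3 v_1 = 1 * 4 * -8 = -32
(u x v)_2 = -40

-40


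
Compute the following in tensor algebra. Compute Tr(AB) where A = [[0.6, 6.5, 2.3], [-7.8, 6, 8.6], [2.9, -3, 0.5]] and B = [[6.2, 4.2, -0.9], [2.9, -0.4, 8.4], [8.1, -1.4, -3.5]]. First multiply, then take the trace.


Tr(AB) = sum_i (AB)_{ii} where (AB)_{ii} = sum_k A_{ik} B_{ki}.
(AB)_{11} = 0.6*6.2 + 6.5*2.9 + 2.3*8.1 = 41.2
(AB)_{22} = -7.8*4.2 + 6*-0.4 + 8.6*-1.4 = -47.2
(AB)_{33} = 2.9*-0.9 + -3*8.4 + 0.5*-3.5 = -29.56
Tr(AB) = 41.2 + -47.2 + -29.56 = -35.56

-35.56


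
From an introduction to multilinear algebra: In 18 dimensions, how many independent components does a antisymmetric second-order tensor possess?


A antisymmetric rank-2 tensor in d dimensions has d(d-1)/2 independent components.
d = 18
d(d-1)/2 = 18 * 17 / 2 = 306 / 2 = 153

153


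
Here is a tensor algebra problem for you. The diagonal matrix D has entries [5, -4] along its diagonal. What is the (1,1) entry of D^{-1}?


For a diagonal matrix, the inverse has entries (D^{-1})_{ii} = 1/d_{ii}.
The diagonal entries are: d_{11} = 5, d_{22} = -4
We need (D^{-1})_{11} = 1/d_{11} = 1/5 = 1/5

1/5


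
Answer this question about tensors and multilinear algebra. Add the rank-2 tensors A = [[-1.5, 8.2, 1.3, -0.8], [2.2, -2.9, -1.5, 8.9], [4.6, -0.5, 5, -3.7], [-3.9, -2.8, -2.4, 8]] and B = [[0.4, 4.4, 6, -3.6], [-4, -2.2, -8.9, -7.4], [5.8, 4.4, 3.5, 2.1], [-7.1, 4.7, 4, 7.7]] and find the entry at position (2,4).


Tensor addition is component-wise: (A + B)_{ij} = A_{ij} + B_{ij}.
A_{24} = 8.9
B_{24} = -7.4
(A + B)_{24} = 8.9 + -7.4 = 1.5

1.5


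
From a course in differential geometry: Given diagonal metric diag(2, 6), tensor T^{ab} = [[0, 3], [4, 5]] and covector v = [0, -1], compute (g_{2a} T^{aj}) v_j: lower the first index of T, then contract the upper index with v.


Step 1: lower the first index. For a diagonal metric, g_{ia} T^{aj} = g_{ii} T^{ij} (no sum on i).
g_{22} = 6
S_2{}^1 = 6 * T^{21} = 6 * 4 = 24
S_2{}^2 = 6 * T^{22} = 6 * 5 = 30
Step 2: contract S_2{}^j with v_j.
S_2{}^1 * v_1 = 24 * 0 = 0
S_2{}^2 * v_2 = 30 * -1 = -30
Result = 0 + -30 = -30

-30


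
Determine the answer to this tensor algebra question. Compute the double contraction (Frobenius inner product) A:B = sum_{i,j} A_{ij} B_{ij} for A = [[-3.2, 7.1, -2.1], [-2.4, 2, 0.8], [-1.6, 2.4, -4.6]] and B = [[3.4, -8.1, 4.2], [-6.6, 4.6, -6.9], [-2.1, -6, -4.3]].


A:B = sum over all i,j of A_{ij} * B_{ij}.
Row 1: -3.2*3.4=-10.88, 7.1*-8.1=-57.51, -2.1*4.2=-8.82 => row sum = -77.21
Row 2: -2.4*-6.6=15.84, 2*4.6=9.2, 0.8*-6.9=-5.52 => row sum = 19.52
Row 3: -1.6*-2.1=3.36, 2.4*-6=-14.4, -4.6*-4.3=19.78 => row sum = 8.74
Total = -77.21 + 19.52 + 8.74 = -48.95

-48.95


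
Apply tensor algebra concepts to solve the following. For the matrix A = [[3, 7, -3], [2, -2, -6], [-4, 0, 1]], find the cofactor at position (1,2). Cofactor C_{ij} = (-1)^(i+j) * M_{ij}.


To find cofactor C_{12}, delete row 1 and column 2.
The resulting 2x2 submatrix is: [[2, -6], [-4, 1]]
Minor M_{12} = 2*1 - -6*-4
  = 2 - 24 = -22
Sign = (-1)^(1+2) = (-1)^3 = -1
Cofactor C_{12} = -1 * -22 = 22

22


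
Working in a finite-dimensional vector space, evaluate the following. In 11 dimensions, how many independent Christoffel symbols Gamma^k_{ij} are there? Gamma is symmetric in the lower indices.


Christoffel symbols Gamma^k_{ij} are symmetric in i,j, so there are d * d(d+1)/2 independent symbols.
d = 11
d(d+1)/2 = 11 * 12 / 2 = 66
Total = 11 * 66 = 726

726


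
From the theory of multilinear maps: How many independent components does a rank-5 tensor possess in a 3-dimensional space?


The number of components of a rank-r tensor in d dimensions is d^r.
Here d = 3 and r = 5.
3^5 = 243

243


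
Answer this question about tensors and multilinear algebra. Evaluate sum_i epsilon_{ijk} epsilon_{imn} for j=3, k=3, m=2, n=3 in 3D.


Using the identity: epsilon_{ijk} epsilon_{imn} = delta_{jm} delta_{kn} - delta_{jn} delta_{km}.
delta_{32} = 0
delta_{33} = 1
delta_{33} = 1
delta_{32} = 0
Result = 0 * 1 - 1 * 0 = 0 - 0 = 0

0


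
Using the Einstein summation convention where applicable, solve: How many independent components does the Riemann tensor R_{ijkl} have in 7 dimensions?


The Riemann tensor in d dimensions has d^2(d^2 - 1)/12 independent components.
d = 7, so d^2 = 49
d^2 - 1 = 48
d^2(d^2 - 1) = 49 * 48 = 2352
Divide by 12: 2352 / 12 = 196

196


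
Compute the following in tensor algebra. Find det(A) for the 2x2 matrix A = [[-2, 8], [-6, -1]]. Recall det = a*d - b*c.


For a 2x2 matrix [[a, b], [c, d]], det = a*d - b*c.
a = -2, b = 8, c = -6, d = -1
a*d = -2 * -1 = 2
b*c = 8 * -6 = -48
det = 2 - -48 = 50

50


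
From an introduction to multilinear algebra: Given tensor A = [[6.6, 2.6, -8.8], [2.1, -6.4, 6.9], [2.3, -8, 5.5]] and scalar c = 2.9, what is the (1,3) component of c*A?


Scalar multiplication: (cA)_{ij} = c * A_{ij}.
c = 2.9
A_{13} = -8.8
(cA)_{13} = 2.9 * -8.8 = -25.52

-25.52


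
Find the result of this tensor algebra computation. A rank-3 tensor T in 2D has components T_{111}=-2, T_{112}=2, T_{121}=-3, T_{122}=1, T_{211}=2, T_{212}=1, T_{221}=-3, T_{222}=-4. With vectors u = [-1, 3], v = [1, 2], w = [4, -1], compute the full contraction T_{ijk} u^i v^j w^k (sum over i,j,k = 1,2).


S = sum over i,j,k of T_{ijk} u_i v_j w_k. Expanding all 8 terms:
T_{111}*u_1*v_1*w_1 = -2*-1*1*4 = 8  (running total: 8)
T_{112}*u_1*v_1*w_2 = 2*-1*1*-1 = 2  (running total: 10)
T_{121}*u_1*v_2*w_1 = -3*-1*2*4 = 24  (running total: 34)
T_{122}*u_1*v_2*w_2 = 1*-1*2*-1 = 2  (running total: 36)
T_{211}*u_2*v_1*w_1 = 2*3*1*4 = 24  (running total: 60)
T_{212}*u_2*v_1*w_2 = 1*3*1*-1 = -3  (running total: 57)
T_{221}*u_2*v_2*w_1 = -3*3*2*4 = -72  (running total: -15)
T_{222}*u_2*v_2*w_2 = -4*3*2*-1 = 24  (running total: 9)
S = 9

9


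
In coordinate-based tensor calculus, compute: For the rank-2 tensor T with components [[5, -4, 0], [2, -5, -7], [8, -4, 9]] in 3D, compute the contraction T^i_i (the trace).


The contraction (trace) of a rank-2 tensor is the sum of its diagonal elements.
Diagonal entries: A[1,1] = 5, A[2,2] = -5, A[3,3] = 9
Tr(A) = 5 + -5 + 9 = 9

9


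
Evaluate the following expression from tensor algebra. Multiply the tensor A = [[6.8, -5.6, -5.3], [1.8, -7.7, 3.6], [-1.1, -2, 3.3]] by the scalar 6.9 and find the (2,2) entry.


Scalar multiplication: (cA)_{ij} = c * A_{ij}.
c = 6.9
A_{22} = -7.7
(cA)_{22} = 6.9 * -7.7 = -53.13

-53.13


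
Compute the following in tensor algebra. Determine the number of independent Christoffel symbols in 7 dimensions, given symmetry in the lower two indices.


Christoffel symbols Gamma^k_{ij} are symmetric in i,j, so there are d * d(d+1)/2 independent symbols.
d = 7
d(d+1)/2 = 7 * 8 / 2 = 28
Total = 7 * 28 = 196

196


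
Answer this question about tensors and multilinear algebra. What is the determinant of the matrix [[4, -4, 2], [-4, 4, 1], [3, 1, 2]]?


Expanding along the first row, det(A) = a11*M_11 - a12*M_12 + a13*M_13, where M_1j is the (1,j) minor.
Minor M_11 = 4*2 - 1*1 = 7
Minor M_12 = -4*2 - 1*3 = -11
Minor M_13 = -4*1 - 4*3 = -16
det = 4*(7) - -4*(-11) + 2*(-16)
    = 28 - 44 + -32
    = -48

-48


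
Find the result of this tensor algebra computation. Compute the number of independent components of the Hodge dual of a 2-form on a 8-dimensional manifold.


The Hodge dual of a p-form on an n-dimensional manifold is an (n-p)-form.
n = 8, p = 2, so dual degree = 8 - 2 = 6
The number of components is C(n, n-p) = C(8, 6) = 28

28


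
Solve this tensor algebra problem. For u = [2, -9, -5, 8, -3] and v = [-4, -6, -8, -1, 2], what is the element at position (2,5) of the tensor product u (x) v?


The outer product entry T_{ij} = u_i * v_j.
We need i=2, j=5.
u_2 = -9, v_5 = 2
T_{2,5} = -9 * 2 = -18

-18


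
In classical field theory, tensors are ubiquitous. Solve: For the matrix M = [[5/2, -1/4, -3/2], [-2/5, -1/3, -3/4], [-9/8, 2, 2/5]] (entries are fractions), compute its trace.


The trace is the sum of diagonal entries.
Diagonal: M[1,1] = 5/2, M[2,2] = -1/3, M[3,3] = 2/5
Tr(M) = 5/2 + -1/3 + 2/5
Computing step by step:
After adding M[1,1]: 5/2
After adding M[2,2]: 13/6
After adding M[3,3]: 77/30
Tr(M) = 77/30

77/30


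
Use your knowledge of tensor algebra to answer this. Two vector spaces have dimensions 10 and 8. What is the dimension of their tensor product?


The dimension of a tensor product is the product of dimensions.
dim(V) = 10, dim(W) = 8
dim(V (x) W) = 10 * 8 = 80

80


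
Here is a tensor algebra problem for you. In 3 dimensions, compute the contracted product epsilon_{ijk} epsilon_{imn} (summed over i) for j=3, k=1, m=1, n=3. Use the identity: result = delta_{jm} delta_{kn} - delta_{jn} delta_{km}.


Using the identity: epsilon_{ijk} epsilon_{imn} = delta_{jm} delta_{kn} - delta_{jn} delta_{km}.
delta_{31} = 0
delta_{13} = 0
delta_{33} = 1
delta_{11} = 1
Result = 0 * 0 - 1 * 1 = 0 - 1 = -1

-1


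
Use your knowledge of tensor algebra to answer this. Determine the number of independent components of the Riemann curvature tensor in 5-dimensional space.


The Riemann tensor in d dimensions has d^2(d^2 - 1)/12 independent components.
d = 5, so d^2 = 25
d^2 - 1 = 24
d^2(d^2 - 1) = 25 * 24 = 600
Divide by 12: 600 / 12 = 50

50


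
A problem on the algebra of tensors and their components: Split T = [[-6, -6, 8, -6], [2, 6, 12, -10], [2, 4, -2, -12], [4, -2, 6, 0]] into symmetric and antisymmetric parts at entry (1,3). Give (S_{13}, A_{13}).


T_{13} = 8
T_{31} = 2
S_{13} = (8 + 2)/2 = 10/2 = 5
A_{13} = (8 - 2)/2 = 6/2 = 3
Check: S + A = 5 + 3 = 8 = T_{13}.

(5, 3)


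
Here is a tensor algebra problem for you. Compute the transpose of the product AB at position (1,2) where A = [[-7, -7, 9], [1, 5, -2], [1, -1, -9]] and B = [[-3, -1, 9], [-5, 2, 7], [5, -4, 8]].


(AB)^T_{ij} = (AB)_{ji} = sum_k A_{jk} B_{ki}.
For i=1, j=2 we need (AB)_{21}:
A_{21} * B_{11} = 1 * -3 = -3
A_{22} * B_{21} = 5 * -5 = -25
A_{23} * B_{31} = -2 * 5 = -10
Sum = -3 + -25 + -10 = -38

-38


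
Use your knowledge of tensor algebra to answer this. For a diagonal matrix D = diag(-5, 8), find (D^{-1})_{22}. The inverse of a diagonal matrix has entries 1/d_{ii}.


For a diagonal matrix, the inverse has entries (D^{-1})_{ii} = 1/d_{ii}.
The diagonal entries are: d_{11} = -5, d_{22} = 8
We need (D^{-1})_{22} = 1/d_{22} = 1/8 = 1/8

1/8
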